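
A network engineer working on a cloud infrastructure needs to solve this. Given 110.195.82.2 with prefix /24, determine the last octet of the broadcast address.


Given: IP = 110.195.82.2, prefix = /24
Host bits = 32 - 24 = 8
Network last octet = 2 AND mask = 0
Host part size = 2^8 - 1 = 255
Broadcast last octet = 0 OR 255 = 255

255


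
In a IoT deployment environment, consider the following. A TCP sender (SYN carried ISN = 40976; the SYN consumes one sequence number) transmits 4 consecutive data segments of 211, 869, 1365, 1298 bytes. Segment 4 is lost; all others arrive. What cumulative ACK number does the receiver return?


SYN uses sequence number 40976; first data byte = ISN + 1 = 40977.
Segment 1: SEQ = 40977, len = 211 B, covers [40977, 41187]
Segment 2: SEQ = 41188, len = 869 B, covers [41188, 42056]
Segment 3: SEQ = 42057, len = 1365 B, covers [42057, 43421]
Segment 4: SEQ = 43422, len = 1298 B, covers [43422, 44719] [LOST]
In-order data received: bytes [40977, 43421] (segments 1..3).
Segment 4 missing -> gap begins at byte 43422.
Cumulative ACK = next expected in-order byte = 40977 + 211 + 869 + 1365 = 43422

43422


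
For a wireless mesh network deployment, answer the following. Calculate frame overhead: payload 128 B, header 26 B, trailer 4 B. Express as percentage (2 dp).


Given: payload = 128 B, header = 26 B, trailer = 4 B
Overhead bytes = header + trailer = 26 + 4 = 30
Total frame = payload + overhead = 128 + 30 = 158
Overhead % = 30 / 158 * 100 = 18.9873% -> 18.99% (2 dp)

18.99


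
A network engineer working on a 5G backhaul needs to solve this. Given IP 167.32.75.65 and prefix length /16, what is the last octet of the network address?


Given: IP = 167.32.75.65, prefix = /16
Subnet mask = 255.255.0.0
Last octet of IP: 65
Last octet of mask: 0
Network last octet = 65 AND 0 = 0

0


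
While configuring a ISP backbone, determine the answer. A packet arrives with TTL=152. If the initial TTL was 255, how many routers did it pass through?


Given: initial TTL = 255, received TTL = 152
Hops = initial TTL - received TTL
Hops = 255 - 152 = 103

103


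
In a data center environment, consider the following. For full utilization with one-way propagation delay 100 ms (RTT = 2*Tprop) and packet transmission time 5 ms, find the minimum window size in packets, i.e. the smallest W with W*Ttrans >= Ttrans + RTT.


Given: Ttrans = 5 ms, RTT = 200 ms (= 2 * Tprop, Tprop = 100 ms)
Time until first ACK returns = Ttrans + RTT = 5 + 200 = 205 ms
Need W * Ttrans >= Ttrans + RTT  ->  W >= (Ttrans + RTT) / Ttrans
(Ttrans + RTT) / Ttrans = 205 / 5 = 41
W_min = ceil(41) = 41

41


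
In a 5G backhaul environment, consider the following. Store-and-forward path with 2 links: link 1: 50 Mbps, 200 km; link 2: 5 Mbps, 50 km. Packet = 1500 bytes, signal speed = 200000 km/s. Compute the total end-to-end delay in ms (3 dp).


Packet = 1500 bytes = 12000 bits. Store-and-forward: sum (t_trans + t_prop) per link.
Link 1: t_trans = 12000/(50*10^6) s = 0.2400 ms; t_prop = 200/200000 s = 1.0000 ms; subtotal = 1.2400 ms
Link 2: t_trans = 12000/(5*10^6) s = 2.4000 ms; t_prop = 50/200000 s = 0.2500 ms; subtotal = 2.6500 ms
End-to-end = 1.2400 + 2.6500 = 3.8900 ms -> 3.890 ms (3 dp)

3.890


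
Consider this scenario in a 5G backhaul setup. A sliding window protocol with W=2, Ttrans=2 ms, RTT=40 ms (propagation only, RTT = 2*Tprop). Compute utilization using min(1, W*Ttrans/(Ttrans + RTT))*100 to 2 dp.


Given: W = 2, Ttrans = 2 ms, RTT = 40 ms (= 2 * Tprop, Tprop = 20 ms)
Cycle time = Ttrans + RTT = 2 + 40 = 42 ms (first packet sent until its ACK returns)
W * Ttrans = 2 * 2 = 4 ms of sending per cycle
W * Ttrans / (Ttrans + RTT) = 4 / 42 = 0.095238
U = min(1, 0.095238) = 0.095238
U% = 9.52%

9.52


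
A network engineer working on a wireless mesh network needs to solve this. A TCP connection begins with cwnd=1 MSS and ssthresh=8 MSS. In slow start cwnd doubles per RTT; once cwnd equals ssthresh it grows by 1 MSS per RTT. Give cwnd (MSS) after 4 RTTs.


RTT 0: cwnd = 1 MSS (initial)
RTT 1: cwnd = 2 MSS (slow start, doubled)
RTT 2: cwnd = 4 MSS (slow start, doubled)
RTT 3: cwnd = 8 MSS (slow start, doubled)
RTT 4: cwnd = 9 MSS (congestion avoidance, +1)

9


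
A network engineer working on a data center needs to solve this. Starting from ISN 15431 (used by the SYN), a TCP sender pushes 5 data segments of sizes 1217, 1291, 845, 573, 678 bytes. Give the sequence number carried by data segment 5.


The SYN occupies sequence number ISN = 15431, so the first data byte is ISN + 1 = 15432.
SEQ of data segment i = (ISN + 1) + sum of payload sizes of segments 1..i-1.
Segment 1: SEQ = 15432, payload = 1217 bytes
Segment 2: SEQ = 16649, payload = 1291 bytes
Segment 3: SEQ = 17940, payload = 845 bytes
Segment 4: SEQ = 18785, payload = 573 bytes
Segment 5: SEQ = 19358, payload = 678 bytes
SEQ of segment 5 = 15432 + 1217 + 1291 + 845 + 573 = 19358

19358


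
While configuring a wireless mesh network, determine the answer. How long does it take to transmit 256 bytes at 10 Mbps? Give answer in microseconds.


Given: packet = 256 bytes, bandwidth = 10 Mbps
Packet in bits = 256 * 8 = 2048 bits
Bandwidth = 10 * 10^6 = 10000000 bps
Time = 2048 / 10000000 seconds
Time in us = 2048 * 10^6 / 10000000 = 204.8

204.8


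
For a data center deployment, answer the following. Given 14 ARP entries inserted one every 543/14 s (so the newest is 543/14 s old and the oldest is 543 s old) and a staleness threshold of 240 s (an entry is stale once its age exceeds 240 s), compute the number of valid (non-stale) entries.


Ages are k * 543/14 s for k = 1..14 (spacing = 38.7857 s).
Entry k is valid iff k * 543/14 <= 240 iff k <= 14 * 240 / 543 = 6.1878
n_valid = floor(6.1878) = 6
(n_stale = 14 - 6 = 8)

6


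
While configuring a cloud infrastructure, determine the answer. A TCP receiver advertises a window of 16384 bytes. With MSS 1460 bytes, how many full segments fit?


Given: RWND = 16384 bytes, MSS = 1460 bytes
Full segments = floor(RWND / MSS)
Full segments = floor(16384 / 1460)
Full segments = floor(11.2219) = 11

11


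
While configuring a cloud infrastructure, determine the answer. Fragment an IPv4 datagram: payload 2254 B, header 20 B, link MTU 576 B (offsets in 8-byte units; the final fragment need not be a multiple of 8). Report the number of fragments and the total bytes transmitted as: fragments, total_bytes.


Max data per non-final fragment = floor((MTU - header)/8)*8 = floor((576 - 20)/8)*8 = floor(556/8)*8 = 552 B
Final fragment needs no 8-byte alignment: it can carry up to MTU - header = 556 B
Non-final fragments needed = ceil((payload - 556) / 552) = ceil(1698/552) = ceil(3.0761) = 4
Number of fragments = 4 + 1 = 5
Fragment sizes (data): 4 * 552 B + 46 B (last, 46 <= 556 OK)
Total bytes sent = payload + n_frags * header = 2254 + 5*20 = 2254 + 100 = 2354 B

5, 2354


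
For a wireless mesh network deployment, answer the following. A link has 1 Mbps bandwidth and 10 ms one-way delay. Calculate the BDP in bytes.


Given: bandwidth = 1 Mbps, delay = 10 ms
BDP in bits = 1 * 10^6 * 10 / 1000
BDP in bits = 10000
BDP in bytes = 10000 / 8 = 1250

1250


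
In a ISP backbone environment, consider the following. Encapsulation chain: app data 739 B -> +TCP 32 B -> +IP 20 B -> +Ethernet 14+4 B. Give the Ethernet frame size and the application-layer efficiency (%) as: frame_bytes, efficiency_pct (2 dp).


TCP segment = 739 + 32 = 771 B
IP packet = 771 + 20 = 791 B
Ethernet frame = 791 + 14 + 4 = 809 B
Efficiency = app / frame = 739 / 809 = 0.913473 = 91.3473% -> 91.35% (2 dp)

809, 91.35


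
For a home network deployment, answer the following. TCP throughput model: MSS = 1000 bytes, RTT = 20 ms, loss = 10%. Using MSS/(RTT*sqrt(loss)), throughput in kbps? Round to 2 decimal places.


Given: MSS = 1000 bytes, RTT = 20 ms, loss = 10%
RTT in seconds = 20 / 1000 = 0.02
Loss rate = 10% = 0.1
sqrt(loss) = sqrt(0.1) = 0.316227766017
Throughput (bytes/s) = 1000 / (0.02 * 0.316227766017) = 158113.8830
Throughput (kbps) = 158113.8830 * 8 / 1000 = 1264.911064 -> 1264.91 kbps (2 dp)

1264.91


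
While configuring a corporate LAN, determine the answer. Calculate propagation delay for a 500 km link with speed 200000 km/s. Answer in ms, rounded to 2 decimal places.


Given: distance = 500 km, speed = 200000 km/s
Delay = distance / speed = 500 / 200000 seconds
Delay in ms = 500 * 1000 / 200000
Delay = 2.5000 ms
Rounded to 2 dp = 2.50 ms

2.50


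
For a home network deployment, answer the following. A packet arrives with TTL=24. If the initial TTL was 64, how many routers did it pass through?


Given: initial TTL = 64, received TTL = 24
Hops = initial TTL - received TTL
Hops = 64 - 24 = 40

40


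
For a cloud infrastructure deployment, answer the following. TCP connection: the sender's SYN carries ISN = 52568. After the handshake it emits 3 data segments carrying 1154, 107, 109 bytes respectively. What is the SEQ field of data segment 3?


The SYN occupies sequence number ISN = 52568, so the first data byte is ISN + 1 = 52569.
SEQ of data segment i = (ISN + 1) + sum of payload sizes of segments 1..i-1.
Segment 1: SEQ = 52569, payload = 1154 bytes
Segment 2: SEQ = 53723, payload = 107 bytes
Segment 3: SEQ = 53830, payload = 109 bytes
SEQ of segment 3 = 52569 + 1154 + 107 = 53830

53830


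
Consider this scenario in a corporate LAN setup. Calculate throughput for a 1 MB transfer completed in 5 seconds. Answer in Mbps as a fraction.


Given: file = 1 MB, time = 5 s
File in Mb = 1 * 8 = 8 Mb
Throughput = 8 / 5 Mbps
Throughput = 8/5 Mbps

8/5


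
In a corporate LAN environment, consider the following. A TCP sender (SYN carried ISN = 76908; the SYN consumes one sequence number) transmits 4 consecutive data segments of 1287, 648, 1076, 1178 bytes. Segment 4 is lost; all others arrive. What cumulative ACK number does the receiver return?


SYN uses sequence number 76908; first data byte = ISN + 1 = 76909.
Segment 1: SEQ = 76909, len = 1287 B, covers [76909, 78195]
Segment 2: SEQ = 78196, len = 648 B, covers [78196, 78843]
Segment 3: SEQ = 78844, len = 1076 B, covers [78844, 79919]
Segment 4: SEQ = 79920, len = 1178 B, covers [79920, 81097] [LOST]
In-order data received: bytes [76909, 79919] (segments 1..3).
Segment 4 missing -> gap begins at byte 79920.
Cumulative ACK = next expected in-order byte = 76909 + 1287 + 648 + 1076 = 79920

79920


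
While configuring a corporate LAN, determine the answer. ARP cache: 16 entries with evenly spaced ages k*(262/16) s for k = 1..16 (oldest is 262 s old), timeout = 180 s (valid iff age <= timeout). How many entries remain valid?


Ages are k * 262/16 s for k = 1..16 (spacing = 16.3750 s).
Entry k is valid iff k * 262/16 <= 180 iff k <= 16 * 180 / 262 = 10.9924
n_valid = floor(10.9924) = 10
(n_stale = 16 - 10 = 6)

10


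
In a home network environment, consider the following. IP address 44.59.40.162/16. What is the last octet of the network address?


Given: IP = 44.59.40.162, prefix = /16
Subnet mask = 255.255.0.0
Last octet of IP: 162
Last octet of mask: 0
Network last octet = 162 AND 0 = 0

0


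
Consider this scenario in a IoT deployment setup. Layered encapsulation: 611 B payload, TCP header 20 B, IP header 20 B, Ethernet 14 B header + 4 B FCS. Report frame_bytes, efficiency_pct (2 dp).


TCP segment = 611 + 20 = 631 B
IP packet = 631 + 20 = 651 B
Ethernet frame = 651 + 14 + 4 = 669 B
Efficiency = app / frame = 611 / 669 = 0.913303 = 91.3303% -> 91.33% (2 dp)

669, 91.33


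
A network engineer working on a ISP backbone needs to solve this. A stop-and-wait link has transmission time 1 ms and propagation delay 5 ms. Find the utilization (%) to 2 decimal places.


Given: Ttrans = 1 ms, Tprop = 5 ms
RTT = 2 * Tprop = 2 * 5 = 10 ms
U = Ttrans / (Ttrans + RTT)
U = 1 / (1 + 10)
U = 1 / 11 = 0.090909
U% = 9.09%

9.09


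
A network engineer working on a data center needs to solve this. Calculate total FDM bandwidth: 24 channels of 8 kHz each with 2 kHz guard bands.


Given: 24 channels, 8 kHz each, guard = 2 kHz
Channel bandwidth = 24 * 8 = 192 kHz
Guard bands = 23 gaps * 2 kHz = 46 kHz
Total = 192 + 46 = 238 kHz

238


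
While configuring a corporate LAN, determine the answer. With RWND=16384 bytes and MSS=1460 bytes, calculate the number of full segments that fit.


Given: RWND = 16384 bytes, MSS = 1460 bytes
Full segments = floor(RWND / MSS)
Full segments = floor(16384 / 1460)
Full segments = floor(11.2219) = 11

11


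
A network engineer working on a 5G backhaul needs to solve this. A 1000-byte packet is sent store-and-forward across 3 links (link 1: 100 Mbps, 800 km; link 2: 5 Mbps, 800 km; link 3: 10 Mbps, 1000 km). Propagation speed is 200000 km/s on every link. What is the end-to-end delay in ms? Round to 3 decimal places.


Packet = 1000 bytes = 8000 bits. Store-and-forward: sum (t_trans + t_prop) per link.
Link 1: t_trans = 8000/(100*10^6) s = 0.0800 ms; t_prop = 800/200000 s = 4.0000 ms; subtotal = 4.0800 ms
Link 2: t_trans = 8000/(5*10^6) s = 1.6000 ms; t_prop = 800/200000 s = 4.0000 ms; subtotal = 5.6000 ms
Link 3: t_trans = 8000/(10*10^6) s = 0.8000 ms; t_prop = 1000/200000 s = 5.0000 ms; subtotal = 5.8000 ms
End-to-end = 4.0800 + 5.6000 + 5.8000 = 15.4800 ms -> 15.480 ms (3 dp)

15.480


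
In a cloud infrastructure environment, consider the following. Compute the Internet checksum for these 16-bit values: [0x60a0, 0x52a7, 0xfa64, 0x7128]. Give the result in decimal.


Given words: [0x60a0, 0x52a7, 0xfa64, 0x7128]
Step 1: Sum all words
Raw sum = 24736 + 21159 + 64100 + 28968 = 138963
Step 2: Fold carry: (7891 + 2) = 7893
One's complement = ~7893 & 0xFFFF = 57642

57642


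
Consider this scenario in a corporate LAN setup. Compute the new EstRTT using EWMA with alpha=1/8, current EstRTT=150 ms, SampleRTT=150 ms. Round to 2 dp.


Given: EstRTT = 150 ms, SampleRTT = 150 ms, alpha = 1/8
New EstRTT = (1 - alpha) * EstRTT + alpha * SampleRTT
(7/8) * 150 = 131.25
(1/8) * 150 = 18.75
New EstRTT = 131.25 + 18.75 = 150 ms -> 150.00 ms (2 dp)

150.00


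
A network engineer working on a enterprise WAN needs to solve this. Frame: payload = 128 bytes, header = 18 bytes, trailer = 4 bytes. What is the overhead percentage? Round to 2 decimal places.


Given: payload = 128 B, header = 18 B, trailer = 4 B
Overhead bytes = header + trailer = 18 + 4 = 22
Total frame = payload + overhead = 128 + 22 = 150
Overhead % = 22 / 150 * 100 = 14.6667% -> 14.67% (2 dp)

14.67


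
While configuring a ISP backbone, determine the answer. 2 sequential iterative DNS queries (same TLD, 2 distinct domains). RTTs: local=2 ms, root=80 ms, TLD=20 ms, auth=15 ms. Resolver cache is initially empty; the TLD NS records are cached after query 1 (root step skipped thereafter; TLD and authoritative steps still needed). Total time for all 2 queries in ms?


Lookup 1 (cold cache): local + root + TLD + auth = 2 + 80 + 20 + 15 = 117 ms
Lookups 2..2 (TLD NS cached -> skip root; new domain -> still ask TLD and auth): local + TLD + auth = 2 + 20 + 15 = 37 ms each
Remaining 1 lookups: 1 * 37 = 37 ms
Total = 117 + 37 = 154 ms

154


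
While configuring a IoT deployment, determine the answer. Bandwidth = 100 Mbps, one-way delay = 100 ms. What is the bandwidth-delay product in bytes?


Given: bandwidth = 100 Mbps, delay = 100 ms
BDP in bits = 100 * 10^6 * 100 / 1000
BDP in bits = 10000000
BDP in bytes = 10000000 / 8 = 1250000

1250000


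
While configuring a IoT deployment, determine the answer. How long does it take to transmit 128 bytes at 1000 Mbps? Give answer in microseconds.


Given: packet = 128 bytes, bandwidth = 1000 Mbps
Packet in bits = 128 * 8 = 1024 bits
Bandwidth = 1000 * 10^6 = 1000000000 bps
Time = 1024 / 1000000000 seconds
Time in us = 1024 * 10^6 / 1000000000 = 1.024

1.024


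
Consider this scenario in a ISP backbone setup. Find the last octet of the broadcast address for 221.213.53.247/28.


Given: IP = 221.213.53.247, prefix = /28
Host bits = 32 - 28 = 4
Network last octet = 247 AND mask = 240
Host part size = 2^4 - 1 = 15
Broadcast last octet = 240 OR 15 = 255

255


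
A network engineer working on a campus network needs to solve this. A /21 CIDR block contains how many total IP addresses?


Given: CIDR prefix /21
Host bits = 32 - 21 = 11
Total addresses = 2^11 = 2048

2048


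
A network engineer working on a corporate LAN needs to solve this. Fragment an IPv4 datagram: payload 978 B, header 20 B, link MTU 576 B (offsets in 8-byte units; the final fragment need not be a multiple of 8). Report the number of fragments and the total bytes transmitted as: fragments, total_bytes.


Max data per non-final fragment = floor((MTU - header)/8)*8 = floor((576 - 20)/8)*8 = floor(556/8)*8 = 552 B
Final fragment needs no 8-byte alignment: it can carry up to MTU - header = 556 B
Non-final fragments needed = ceil((payload - 556) / 552) = ceil(422/552) = ceil(0.7645) = 1
Number of fragments = 1 + 1 = 2
Fragment sizes (data): 1 * 552 B + 426 B (last, 426 <= 556 OK)
Total bytes sent = payload + n_frags * header = 978 + 2*20 = 978 + 40 = 1018 B

2, 1018


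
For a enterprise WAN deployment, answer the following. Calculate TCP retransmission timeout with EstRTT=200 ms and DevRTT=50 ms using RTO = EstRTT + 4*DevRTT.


Given: EstRTT = 200 ms, DevRTT = 50 ms
Timeout = EstRTT + 4 * DevRTT
4 * DevRTT = 4 * 50 = 200
Timeout = 200 + 200 = 400 ms

400


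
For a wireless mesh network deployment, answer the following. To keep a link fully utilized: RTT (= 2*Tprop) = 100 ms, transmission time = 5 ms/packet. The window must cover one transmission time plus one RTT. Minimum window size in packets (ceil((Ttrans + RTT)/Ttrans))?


Given: Ttrans = 5 ms, RTT = 100 ms (= 2 * Tprop, Tprop = 50 ms)
Time until first ACK returns = Ttrans + RTT = 5 + 100 = 105 ms
Need W * Ttrans >= Ttrans + RTT  ->  W >= (Ttrans + RTT) / Ttrans
(Ttrans + RTT) / Ttrans = 105 / 5 = 21
W_min = ceil(21) = 21

21


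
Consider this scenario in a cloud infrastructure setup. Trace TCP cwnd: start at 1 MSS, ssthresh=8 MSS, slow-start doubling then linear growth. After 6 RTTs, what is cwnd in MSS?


RTT 0: cwnd = 1 MSS (initial)
RTT 1: cwnd = 2 MSS (slow start, doubled)
RTT 2: cwnd = 4 MSS (slow start, doubled)
RTT 3: cwnd = 8 MSS (slow start, doubled)
RTT 4: cwnd = 9 MSS (congestion avoidance, +1)
RTT 5: cwnd = 10 MSS (congestion avoidance, +1)
RTT 6: cwnd = 11 MSS (congestion avoidance, +1)

11


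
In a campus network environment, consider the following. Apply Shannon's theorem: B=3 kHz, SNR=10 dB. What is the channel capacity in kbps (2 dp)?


Given: B = 3 kHz, SNR = 10 dB
SNR linear = 10^(10/10) = 10
1 + SNR = 11
log2(11) = 3.4594316186
C = 3 * 1000 * 3.4594316186 = 10378.2949 bps
C = 10.378295 kbps -> 10.38 kbps (2 dp)

10.38


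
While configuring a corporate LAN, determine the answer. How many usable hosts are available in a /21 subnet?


Given: subnet mask /21
Host bits = 32 - 21 = 11
Total addresses = 2^11 = 2048
Usable hosts = 2048 - 2 (network + broadcast) = 2046

2046


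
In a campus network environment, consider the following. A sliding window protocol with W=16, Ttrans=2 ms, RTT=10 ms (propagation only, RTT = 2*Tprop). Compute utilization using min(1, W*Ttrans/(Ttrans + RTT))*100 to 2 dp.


Given: W = 16, Ttrans = 2 ms, RTT = 10 ms (= 2 * Tprop, Tprop = 5 ms)
Cycle time = Ttrans + RTT = 2 + 10 = 12 ms (first packet sent until its ACK returns)
W * Ttrans = 16 * 2 = 32 ms of sending per cycle
W * Ttrans / (Ttrans + RTT) = 32 / 12 = 2.666667
U = min(1, 2.666667) = 1.000000
U% = 100.00%

100.00


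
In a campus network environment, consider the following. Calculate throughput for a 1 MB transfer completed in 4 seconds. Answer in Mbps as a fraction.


Given: file = 1 MB, time = 4 s
File in Mb = 1 * 8 = 8 Mb
Throughput = 8 / 4 Mbps
Throughput = 2 Mbps

2


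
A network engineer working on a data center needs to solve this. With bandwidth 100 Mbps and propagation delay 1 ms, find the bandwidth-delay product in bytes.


Given: bandwidth = 100 Mbps, delay = 1 ms
BDP in bits = 100 * 10^6 * 1 / 1000
BDP in bits = 100000
BDP in bytes = 100000 / 8 = 12500

12500


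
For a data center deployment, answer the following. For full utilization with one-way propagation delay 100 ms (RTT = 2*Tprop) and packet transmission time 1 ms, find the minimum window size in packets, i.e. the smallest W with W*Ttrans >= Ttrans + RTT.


Given: Ttrans = 1 ms, RTT = 200 ms (= 2 * Tprop, Tprop = 100 ms)
Time until first ACK returns = Ttrans + RTT = 1 + 200 = 201 ms
Need W * Ttrans >= Ttrans + RTT  ->  W >= (Ttrans + RTT) / Ttrans
(Ttrans + RTT) / Ttrans = 201 / 1 = 201
W_min = ceil(201) = 201

201


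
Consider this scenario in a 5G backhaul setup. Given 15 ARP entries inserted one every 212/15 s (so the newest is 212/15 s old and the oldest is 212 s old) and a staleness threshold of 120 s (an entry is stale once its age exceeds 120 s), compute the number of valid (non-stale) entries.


Ages are k * 212/15 s for k = 1..15 (spacing = 14.1333 s).
Entry k is valid iff k * 212/15 <= 120 iff k <= 15 * 120 / 212 = 8.4906
n_valid = floor(8.4906) = 8
(n_stale = 15 - 8 = 7)

8


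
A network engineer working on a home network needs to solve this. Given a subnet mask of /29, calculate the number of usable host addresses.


Given: subnet mask /29
Host bits = 32 - 29 = 3
Total addresses = 2^3 = 8
Usable hosts = 8 - 2 (network + broadcast) = 6

6


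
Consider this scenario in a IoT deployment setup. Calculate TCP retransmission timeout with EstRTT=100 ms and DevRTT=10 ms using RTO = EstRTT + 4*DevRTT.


Given: EstRTT = 100 ms, DevRTT = 10 ms
Timeout = EstRTT + 4 * DevRTT
4 * DevRTT = 4 * 10 = 40
Timeout = 100 + 40 = 140 ms

140


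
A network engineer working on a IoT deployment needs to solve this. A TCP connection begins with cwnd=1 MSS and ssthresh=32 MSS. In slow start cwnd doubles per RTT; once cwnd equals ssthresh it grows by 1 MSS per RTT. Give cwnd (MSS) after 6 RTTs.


RTT 0: cwnd = 1 MSS (initial)
RTT 1: cwnd = 2 MSS (slow start, doubled)
RTT 2: cwnd = 4 MSS (slow start, doubled)
RTT 3: cwnd = 8 MSS (slow start, doubled)
RTT 4: cwnd = 16 MSS (slow start, doubled)
RTT 5: cwnd = 32 MSS (slow start, doubled)
RTT 6: cwnd = 33 MSS (congestion avoidance, +1)

33


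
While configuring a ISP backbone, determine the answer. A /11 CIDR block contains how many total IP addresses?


Given: CIDR prefix /11
Host bits = 32 - 11 = 21
Total addresses = 2^21 = 2097152

2097152


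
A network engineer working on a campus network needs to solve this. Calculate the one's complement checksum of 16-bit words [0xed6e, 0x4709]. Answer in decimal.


Given words: [0xed6e, 0x4709]
Step 1: Sum all words
Raw sum = 60782 + 18185 = 78967
Step 2: Fold carry: (13431 + 1) = 13432
One's complement = ~13432 & 0xFFFF = 52103

52103


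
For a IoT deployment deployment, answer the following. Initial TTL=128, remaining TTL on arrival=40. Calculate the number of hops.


Given: initial TTL = 128, received TTL = 40
Hops = initial TTL - received TTL
Hops = 128 - 40 = 88

88


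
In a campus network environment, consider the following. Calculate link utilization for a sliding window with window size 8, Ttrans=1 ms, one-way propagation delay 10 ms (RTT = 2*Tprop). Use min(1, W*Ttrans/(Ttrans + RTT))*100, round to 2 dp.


Given: W = 8, Ttrans = 1 ms, RTT = 20 ms (= 2 * Tprop, Tprop = 10 ms)
Cycle time = Ttrans + RTT = 1 + 20 = 21 ms (first packet sent until its ACK returns)
W * Ttrans = 8 * 1 = 8 ms of sending per cycle
W * Ttrans / (Ttrans + RTT) = 8 / 21 = 0.380952
U = min(1, 0.380952) = 0.380952
U% = 38.10%

38.10


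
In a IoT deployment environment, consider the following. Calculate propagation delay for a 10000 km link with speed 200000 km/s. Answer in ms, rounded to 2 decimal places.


Given: distance = 10000 km, speed = 200000 km/s
Delay = distance / speed = 10000 / 200000 seconds
Delay in ms = 10000 * 1000 / 200000
Delay = 50.0000 ms
Rounded to 2 dp = 50.00 ms

50.00


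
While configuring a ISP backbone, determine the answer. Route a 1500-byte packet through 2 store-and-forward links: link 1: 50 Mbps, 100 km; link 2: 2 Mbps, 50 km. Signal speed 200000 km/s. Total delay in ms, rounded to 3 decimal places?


Packet = 1500 bytes = 12000 bits. Store-and-forward: sum (t_trans + t_prop) per link.
Link 1: t_trans = 12000/(50*10^6) s = 0.2400 ms; t_prop = 100/200000 s = 0.5000 ms; subtotal = 0.7400 ms
Link 2: t_trans = 12000/(2*10^6) s = 6.0000 ms; t_prop = 50/200000 s = 0.2500 ms; subtotal = 6.2500 ms
End-to-end = 0.7400 + 6.2500 = 6.9900 ms -> 6.990 ms (3 dp)

6.990


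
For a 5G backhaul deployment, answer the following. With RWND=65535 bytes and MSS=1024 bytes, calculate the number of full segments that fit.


Given: RWND = 65535 bytes, MSS = 1024 bytes
Full segments = floor(RWND / MSS)
Full segments = floor(65535 / 1024)
Full segments = floor(63.999) = 63

63


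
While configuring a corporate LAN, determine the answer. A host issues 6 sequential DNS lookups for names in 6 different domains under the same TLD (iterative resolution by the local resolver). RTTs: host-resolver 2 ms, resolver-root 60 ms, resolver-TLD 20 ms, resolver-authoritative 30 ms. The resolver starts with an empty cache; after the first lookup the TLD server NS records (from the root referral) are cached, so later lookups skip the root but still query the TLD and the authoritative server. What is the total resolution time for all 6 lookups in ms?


Lookup 1 (cold cache): local + root + TLD + auth = 2 + 60 + 20 + 30 = 112 ms
Lookups 2..6 (TLD NS cached -> skip root; new domain -> still ask TLD and auth): local + TLD + auth = 2 + 20 + 30 = 52 ms each
Remaining 5 lookups: 5 * 52 = 260 ms
Total = 112 + 260 = 372 ms

372


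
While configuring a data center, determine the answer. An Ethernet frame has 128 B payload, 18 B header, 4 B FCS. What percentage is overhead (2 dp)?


Given: payload = 128 B, header = 18 B, trailer = 4 B
Overhead bytes = header + trailer = 18 + 4 = 22
Total frame = payload + overhead = 128 + 22 = 150
Overhead % = 22 / 150 * 100 = 14.6667% -> 14.67% (2 dp)

14.67


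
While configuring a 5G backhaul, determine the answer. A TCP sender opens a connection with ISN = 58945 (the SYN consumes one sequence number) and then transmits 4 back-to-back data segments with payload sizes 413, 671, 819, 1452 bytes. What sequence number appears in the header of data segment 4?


The SYN occupies sequence number ISN = 58945, so the first data byte is ISN + 1 = 58946.
SEQ of data segment i = (ISN + 1) + sum of payload sizes of segments 1..i-1.
Segment 1: SEQ = 58946, payload = 413 bytes
Segment 2: SEQ = 59359, payload = 671 bytes
Segment 3: SEQ = 60030, payload = 819 bytes
Segment 4: SEQ = 60849, payload = 1452 bytes
SEQ of segment 4 = 58946 + 413 + 671 + 819 = 60849

60849


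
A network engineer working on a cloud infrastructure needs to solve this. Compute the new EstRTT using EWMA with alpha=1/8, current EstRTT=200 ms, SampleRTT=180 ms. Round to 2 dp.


Given: EstRTT = 200 ms, SampleRTT = 180 ms, alpha = 1/8
New EstRTT = (1 - alpha) * EstRTT + alpha * SampleRTT
(7/8) * 200 = 175
(1/8) * 180 = 22.5
New EstRTT = 175 + 22.5 = 197.5 ms -> 197.50 ms (2 dp)

197.50


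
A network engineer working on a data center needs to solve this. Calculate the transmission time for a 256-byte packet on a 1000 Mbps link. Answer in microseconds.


Given: packet = 256 bytes, bandwidth = 1000 Mbps
Packet in bits = 256 * 8 = 2048 bits
Bandwidth = 1000 * 10^6 = 1000000000 bps
Time = 2048 / 1000000000 seconds
Time in us = 2048 * 10^6 / 1000000000 = 2.048

2.048


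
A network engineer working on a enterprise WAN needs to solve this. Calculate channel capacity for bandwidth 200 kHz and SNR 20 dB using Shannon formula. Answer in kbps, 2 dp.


Given: B = 200 kHz, SNR = 20 dB
SNR linear = 10^(20/10) = 100
1 + SNR = 101
log2(101) = 6.6582114828
C = 200 * 1000 * 6.6582114828 = 1331642.2966 bps
C = 1331.642297 kbps -> 1331.64 kbps (2 dp)

1331.64


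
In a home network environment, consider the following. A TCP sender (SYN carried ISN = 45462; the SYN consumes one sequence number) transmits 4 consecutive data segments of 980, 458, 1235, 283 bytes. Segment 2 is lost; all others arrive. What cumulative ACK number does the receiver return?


SYN uses sequence number 45462; first data byte = ISN + 1 = 45463.
Segment 1: SEQ = 45463, len = 980 B, covers [45463, 46442]
Segment 2: SEQ = 46443, len = 458 B, covers [46443, 46900] [LOST]
Segment 3: SEQ = 46901, len = 1235 B, covers [46901, 48135]
Segment 4: SEQ = 48136, len = 283 B, covers [48136, 48418]
In-order data received: bytes [45463, 46442] (segments 1..1).
Segment 2 missing -> gap begins at byte 46443; later segments buffered out of order.
Cumulative ACK = next expected in-order byte = 45463 + 980 = 46443

46443


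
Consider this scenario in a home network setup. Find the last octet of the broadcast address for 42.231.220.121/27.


Given: IP = 42.231.220.121, prefix = /27
Host bits = 32 - 27 = 5
Network last octet = 121 AND mask = 96
Host part size = 2^5 - 1 = 31
Broadcast last octet = 96 OR 31 = 127

127


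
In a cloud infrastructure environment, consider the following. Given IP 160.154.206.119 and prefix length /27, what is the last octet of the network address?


Given: IP = 160.154.206.119, prefix = /27
Subnet mask = 255.255.255.224
Last octet of IP: 119
Last octet of mask: 224
Network last octet = 119 AND 224 = 96

96


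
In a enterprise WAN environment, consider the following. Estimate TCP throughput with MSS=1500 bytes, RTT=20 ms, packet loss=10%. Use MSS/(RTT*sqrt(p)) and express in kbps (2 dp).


Given: MSS = 1500 bytes, RTT = 20 ms, loss = 10%
RTT in seconds = 20 / 1000 = 0.02
Loss rate = 10% = 0.1
sqrt(loss) = sqrt(0.1) = 0.316227766017
Throughput (bytes/s) = 1500 / (0.02 * 0.316227766017) = 237170.8245
Throughput (kbps) = 237170.8245 * 8 / 1000 = 1897.366596 -> 1897.37 kbps (2 dp)

1897.37


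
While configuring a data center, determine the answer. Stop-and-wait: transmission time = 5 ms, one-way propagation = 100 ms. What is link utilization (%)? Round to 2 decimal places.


Given: Ttrans = 5 ms, Tprop = 100 ms
RTT = 2 * Tprop = 2 * 100 = 200 ms
U = Ttrans / (Ttrans + RTT)
U = 5 / (5 + 200)
U = 5 / 205 = 0.02439
U% = 2.44%

2.44


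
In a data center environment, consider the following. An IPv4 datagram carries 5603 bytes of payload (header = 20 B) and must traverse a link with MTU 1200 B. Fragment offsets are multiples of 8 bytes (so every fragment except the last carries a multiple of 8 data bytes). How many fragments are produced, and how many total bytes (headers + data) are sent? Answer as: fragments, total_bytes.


Max data per non-final fragment = floor((MTU - header)/8)*8 = floor((1200 - 20)/8)*8 = floor(1180/8)*8 = 1176 B
Final fragment needs no 8-byte alignment: it can carry up to MTU - header = 1180 B
Non-final fragments needed = ceil((payload - 1180) / 1176) = ceil(4423/1176) = ceil(3.7611) = 4
Number of fragments = 4 + 1 = 5
Fragment sizes (data): 4 * 1176 B + 899 B (last, 899 <= 1180 OK)
Total bytes sent = payload + n_frags * header = 5603 + 5*20 = 5603 + 100 = 5703 B

5, 5703


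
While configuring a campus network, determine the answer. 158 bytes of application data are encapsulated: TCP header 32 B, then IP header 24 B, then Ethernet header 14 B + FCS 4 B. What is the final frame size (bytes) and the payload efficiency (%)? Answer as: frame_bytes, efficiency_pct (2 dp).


TCP segment = 158 + 32 = 190 B
IP packet = 190 + 24 = 214 B
Ethernet frame = 214 + 14 + 4 = 232 B
Efficiency = app / frame = 158 / 232 = 0.681034 = 68.1034% -> 68.10% (2 dp)

232, 68.10


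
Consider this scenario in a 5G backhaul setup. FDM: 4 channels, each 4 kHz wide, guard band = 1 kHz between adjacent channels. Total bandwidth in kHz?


Given: 4 channels, 4 kHz each, guard = 1 kHz
Channel bandwidth = 4 * 4 = 16 kHz
Guard bands = 3 gaps * 1 kHz = 3 kHz
Total = 16 + 3 = 19 kHz

19


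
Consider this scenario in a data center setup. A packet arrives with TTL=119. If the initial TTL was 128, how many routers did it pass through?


Given: initial TTL = 128, received TTL = 119
Hops = initial TTL - received TTL
Hops = 128 - 119 = 9

9


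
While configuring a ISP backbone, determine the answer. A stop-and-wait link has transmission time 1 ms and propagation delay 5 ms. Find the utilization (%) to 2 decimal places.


Given: Ttrans = 1 ms, Tprop = 5 ms
RTT = 2 * Tprop = 2 * 5 = 10 ms
U = Ttrans / (Ttrans + RTT)
U = 1 / (1 + 10)
U = 1 / 11 = 0.090909
U% = 9.09%

9.09


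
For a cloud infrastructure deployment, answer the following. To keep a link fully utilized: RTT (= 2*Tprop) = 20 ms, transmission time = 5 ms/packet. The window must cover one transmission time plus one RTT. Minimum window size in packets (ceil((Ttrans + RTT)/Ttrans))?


Given: Ttrans = 5 ms, RTT = 20 ms (= 2 * Tprop, Tprop = 10 ms)
Time until first ACK returns = Ttrans + RTT = 5 + 20 = 25 ms
Need W * Ttrans >= Ttrans + RTT  ->  W >= (Ttrans + RTT) / Ttrans
(Ttrans + RTT) / Ttrans = 25 / 5 = 5
W_min = ceil(5) = 5

5


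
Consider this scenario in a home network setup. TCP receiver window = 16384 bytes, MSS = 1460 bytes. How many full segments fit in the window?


Given: RWND = 16384 bytes, MSS = 1460 bytes
Full segments = floor(RWND / MSS)
Full segments = floor(16384 / 1460)
Full segments = floor(11.2219) = 11

11


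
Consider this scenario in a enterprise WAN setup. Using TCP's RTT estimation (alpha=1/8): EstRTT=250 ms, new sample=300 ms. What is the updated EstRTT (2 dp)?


Given: EstRTT = 250 ms, SampleRTT = 300 ms, alpha = 1/8
New EstRTT = (1 - alpha) * EstRTT + alpha * SampleRTT
(7/8) * 250 = 218.75
(1/8) * 300 = 37.5
New EstRTT = 218.75 + 37.5 = 256.25 ms -> 256.25 ms (2 dp)

256.25


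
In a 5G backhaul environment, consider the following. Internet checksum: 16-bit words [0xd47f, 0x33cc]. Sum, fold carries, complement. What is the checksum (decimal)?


Given words: [0xd47f, 0x33cc]
Step 1: Sum all words
Raw sum = 54399 + 13260 = 67659
Step 2: Fold carry: (2123 + 1) = 2124
One's complement = ~2124 & 0xFFFF = 63411

63411


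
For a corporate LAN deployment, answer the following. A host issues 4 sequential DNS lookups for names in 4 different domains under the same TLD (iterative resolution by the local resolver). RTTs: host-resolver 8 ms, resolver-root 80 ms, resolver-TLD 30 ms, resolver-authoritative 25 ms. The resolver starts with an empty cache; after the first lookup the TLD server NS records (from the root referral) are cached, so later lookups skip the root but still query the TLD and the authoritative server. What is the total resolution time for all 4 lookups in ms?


Lookup 1 (cold cache): local + root + TLD + auth = 8 + 80 + 30 + 25 = 143 ms
Lookups 2..4 (TLD NS cached -> skip root; new domain -> still ask TLD and auth): local + TLD + auth = 8 + 30 + 25 = 63 ms each
Remaining 3 lookups: 3 * 63 = 189 ms
Total = 143 + 189 = 332 ms

332


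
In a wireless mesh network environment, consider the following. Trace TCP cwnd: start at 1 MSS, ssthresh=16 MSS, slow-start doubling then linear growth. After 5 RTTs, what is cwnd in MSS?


RTT 0: cwnd = 1 MSS (initial)
RTT 1: cwnd = 2 MSS (slow start, doubled)
RTT 2: cwnd = 4 MSS (slow start, doubled)
RTT 3: cwnd = 8 MSS (slow start, doubled)
RTT 4: cwnd = 16 MSS (slow start, doubled)
RTT 5: cwnd = 17 MSS (congestion avoidance, +1)

17


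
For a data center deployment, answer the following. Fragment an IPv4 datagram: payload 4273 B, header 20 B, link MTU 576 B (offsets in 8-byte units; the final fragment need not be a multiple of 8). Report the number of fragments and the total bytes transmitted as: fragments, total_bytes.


Max data per non-final fragment = floor((MTU - header)/8)*8 = floor((576 - 20)/8)*8 = floor(556/8)*8 = 552 B
Final fragment needs no 8-byte alignment: it can carry up to MTU - header = 556 B
Non-final fragments needed = ceil((payload - 556) / 552) = ceil(3717/552) = ceil(6.7337) = 7
Number of fragments = 7 + 1 = 8
Fragment sizes (data): 7 * 552 B + 409 B (last, 409 <= 556 OK)
Total bytes sent = payload + n_frags * header = 4273 + 8*20 = 4273 + 160 = 4433 B

8, 4433


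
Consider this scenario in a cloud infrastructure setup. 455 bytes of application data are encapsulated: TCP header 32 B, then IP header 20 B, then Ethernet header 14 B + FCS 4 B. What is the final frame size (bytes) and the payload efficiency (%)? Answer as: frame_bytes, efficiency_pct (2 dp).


TCP segment = 455 + 32 = 487 B
IP packet = 487 + 20 = 507 B
Ethernet frame = 507 + 14 + 4 = 525 B
Efficiency = app / frame = 455 / 525 = 0.866667 = 86.6667% -> 86.67% (2 dp)

525, 86.67


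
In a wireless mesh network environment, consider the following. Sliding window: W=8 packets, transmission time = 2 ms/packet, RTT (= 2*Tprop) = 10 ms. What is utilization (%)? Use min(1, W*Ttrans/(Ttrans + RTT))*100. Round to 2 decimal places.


Given: W = 8, Ttrans = 2 ms, RTT = 10 ms (= 2 * Tprop, Tprop = 5 ms)
Cycle time = Ttrans + RTT = 2 + 10 = 12 ms (first packet sent until its ACK returns)
W * Ttrans = 8 * 2 = 16 ms of sending per cycle
W * Ttrans / (Ttrans + RTT) = 16 / 12 = 1.333333
U = min(1, 1.333333) = 1.000000
U% = 100.00%

100.00


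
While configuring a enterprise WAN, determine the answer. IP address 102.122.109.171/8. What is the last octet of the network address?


Given: IP = 102.122.109.171, prefix = /8
Subnet mask = 255.0.0.0
Last octet of IP: 171
Last octet of mask: 0
Network last octet = 171 AND 0 = 0

0


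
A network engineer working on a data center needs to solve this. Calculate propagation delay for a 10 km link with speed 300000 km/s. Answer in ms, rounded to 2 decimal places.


Given: distance = 10 km, speed = 300000 km/s
Delay = distance / speed = 10 / 300000 seconds
Delay in ms = 10 * 1000 / 300000
Delay = 0.0333 ms
Rounded to 2 dp = 0.03 ms

0.03


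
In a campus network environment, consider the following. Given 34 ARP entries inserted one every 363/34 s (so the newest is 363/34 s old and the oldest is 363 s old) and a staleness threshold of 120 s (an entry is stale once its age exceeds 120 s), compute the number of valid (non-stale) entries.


Ages are k * 363/34 s for k = 1..34 (spacing = 10.6765 s).
Entry k is valid iff k * 363/34 <= 120 iff k <= 34 * 120 / 363 = 11.2397
n_valid = floor(11.2397) = 11
(n_stale = 34 - 11 = 23)

11


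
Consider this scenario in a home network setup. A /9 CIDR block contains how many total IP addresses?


Given: CIDR prefix /9
Host bits = 32 - 9 = 23
Total addresses = 2^23 = 8388608

8388608


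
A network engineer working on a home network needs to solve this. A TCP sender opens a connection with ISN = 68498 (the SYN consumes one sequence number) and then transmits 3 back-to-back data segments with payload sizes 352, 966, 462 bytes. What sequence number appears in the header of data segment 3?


The SYN occupies sequence number ISN = 68498, so the first data byte is ISN + 1 = 68499.
SEQ of data segment i = (ISN + 1) + sum of payload sizes of segments 1..i-1.
Segment 1: SEQ = 68499, payload = 352 bytes
Segment 2: SEQ = 68851, payload = 966 bytes
Segment 3: SEQ = 69817, payload = 462 bytes
SEQ of segment 3 = 68499 + 352 + 966 = 69817

69817


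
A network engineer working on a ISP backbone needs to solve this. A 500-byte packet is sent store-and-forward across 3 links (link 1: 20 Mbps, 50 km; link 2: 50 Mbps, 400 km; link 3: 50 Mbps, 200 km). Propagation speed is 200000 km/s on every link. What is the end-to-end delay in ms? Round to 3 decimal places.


Packet = 500 bytes = 4000 bits. Store-and-forward: sum (t_trans + t_prop) per link.
Link 1: t_trans = 4000/(20*10^6) s = 0.2000 ms; t_prop = 50/200000 s = 0.2500 ms; subtotal = 0.4500 ms
Link 2: t_trans = 4000/(50*10^6) s = 0.0800 ms; t_prop = 400/200000 s = 2.0000 ms; subtotal = 2.0800 ms
Link 3: t_trans = 4000/(50*10^6) s = 0.0800 ms; t_prop = 200/200000 s = 1.0000 ms; subtotal = 1.0800 ms
End-to-end = 0.4500 + 2.0800 + 1.0800 = 3.6100 ms -> 3.610 ms (3 dp)

3.610
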